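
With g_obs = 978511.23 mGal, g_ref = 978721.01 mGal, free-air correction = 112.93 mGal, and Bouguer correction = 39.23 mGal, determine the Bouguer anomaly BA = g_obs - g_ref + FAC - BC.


BA = g_obs - g_ref + FAC - BC
= 978511.23 - 978721.01 + 112.93 - 39.23
= -136.08 mGal

-136.08


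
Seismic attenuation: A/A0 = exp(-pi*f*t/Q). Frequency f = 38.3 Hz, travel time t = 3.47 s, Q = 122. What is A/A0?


pi*f*t/Q = pi*38.3*3.47/122 = 3.422302
A/A0 = exp(-3.422302) = 0.032637

0.032637


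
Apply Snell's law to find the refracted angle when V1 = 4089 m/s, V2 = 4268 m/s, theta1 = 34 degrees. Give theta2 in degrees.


sin(theta1) = sin(34 deg) = 0.559193
sin(theta2) = V2/V1 * sin(theta1) = 4268/4089 * 0.559193 = 0.583672
theta2 = arcsin(0.583672) = 35.7092 degrees

35.7092


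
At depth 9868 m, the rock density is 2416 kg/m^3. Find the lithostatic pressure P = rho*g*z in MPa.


P = rho * g * z / 1e6
= 2416 * 9.81 * 9868 / 1e6
= 233881073.28 / 1e6
= 233.8811 MPa

233.8811


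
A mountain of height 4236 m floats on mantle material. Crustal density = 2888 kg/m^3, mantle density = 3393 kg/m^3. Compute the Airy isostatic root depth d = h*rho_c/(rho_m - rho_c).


rho_m - rho_c = 3393 - 2888 = 505
d = 4236 * 2888 / 505
= 12233568 / 505
= 24224.89 m

24224.89


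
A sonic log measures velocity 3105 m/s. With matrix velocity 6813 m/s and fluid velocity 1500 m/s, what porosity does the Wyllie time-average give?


1/V - 1/Vm = 1/3105 - 1/6813 = 0.00017528
1/Vf - 1/Vm = 1/1500 - 1/6813 = 0.00051989
phi = 0.00017528 / 0.00051989 = 0.3372

0.3372


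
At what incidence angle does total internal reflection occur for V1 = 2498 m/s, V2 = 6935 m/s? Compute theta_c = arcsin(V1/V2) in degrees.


V1/V2 = 2498/6935 = 0.360202
theta_c = arcsin(0.360202) = 21.1126 degrees

21.1126


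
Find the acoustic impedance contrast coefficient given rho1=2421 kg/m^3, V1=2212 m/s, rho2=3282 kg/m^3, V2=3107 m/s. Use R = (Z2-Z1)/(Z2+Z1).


Z1 = 2421 * 2212 = 5355252
Z2 = 3282 * 3107 = 10197174
R = (10197174 - 5355252) / (10197174 + 5355252) = 4841922 / 15552426 = 0.3113

0.3113


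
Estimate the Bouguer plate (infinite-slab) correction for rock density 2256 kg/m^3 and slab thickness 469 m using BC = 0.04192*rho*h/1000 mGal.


BC = 0.04192 * rho * h / 1000
= 0.04192 * 2256 * 469 / 1000
= 44.354 mGal

44.354


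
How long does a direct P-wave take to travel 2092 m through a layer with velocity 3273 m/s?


t = x / V
= 2092 / 3273
= 0.6392 s

0.6392


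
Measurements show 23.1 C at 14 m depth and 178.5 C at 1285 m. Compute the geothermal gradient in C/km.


dT = 178.5 - 23.1 = 155.4 C
dz = 1285 - 14 = 1271 m
gradient = dT/dz * 1000 = 155.4/1271 * 1000 = 122.2659 C/km

122.2659


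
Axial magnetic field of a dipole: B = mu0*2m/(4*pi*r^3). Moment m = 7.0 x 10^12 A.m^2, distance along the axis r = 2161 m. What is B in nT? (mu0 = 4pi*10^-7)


m = 7.0 x 10^12 = 7000000000000 A.m^2
2m = 14000000000000 A.m^2
r^3 = 2161^3 = 10091699281
B = (4pi*10^-7) * 14000000000000 / (4*pi * 10091699281) * 1e9
= 17592918.860103 / 126816033293.71 * 1e9
= 138727.8754 nT

138727.8754


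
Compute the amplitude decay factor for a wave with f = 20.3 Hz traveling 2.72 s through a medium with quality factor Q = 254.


pi*f*t/Q = pi*20.3*2.72/254 = 0.682938
A/A0 = exp(-0.682938) = 0.505131

0.505131


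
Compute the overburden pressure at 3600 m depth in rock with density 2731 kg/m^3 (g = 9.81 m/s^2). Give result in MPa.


P = rho * g * z / 1e6
= 2731 * 9.81 * 3600 / 1e6
= 96447996.0 / 1e6
= 96.448 MPa

96.448


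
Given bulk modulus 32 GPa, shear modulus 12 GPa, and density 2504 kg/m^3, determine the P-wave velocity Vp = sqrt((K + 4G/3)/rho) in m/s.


First compute the effective modulus:
K + 4G/3 = 32e9 + 4*12e9/3 = 48000000000.0 Pa
Then divide by density:
48000000000.0 / 2504 = 19169329.0735 Pa/(kg/m^3)
Take the square root:
Vp = sqrt(19169329.0735) = 4378.28 m/s

4378.28


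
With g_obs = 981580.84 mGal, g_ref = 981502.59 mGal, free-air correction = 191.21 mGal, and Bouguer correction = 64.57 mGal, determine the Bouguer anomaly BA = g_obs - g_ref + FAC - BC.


BA = g_obs - g_ref + FAC - BC
= 981580.84 - 981502.59 + 191.21 - 64.57
= 204.89 mGal

204.89


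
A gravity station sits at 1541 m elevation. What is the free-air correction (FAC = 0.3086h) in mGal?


FAC = 0.3086 * h
= 0.3086 * 1541
= 475.5526 mGal

475.5526


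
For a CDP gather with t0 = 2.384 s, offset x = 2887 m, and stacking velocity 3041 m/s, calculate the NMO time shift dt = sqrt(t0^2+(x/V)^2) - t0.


x/Vnmo = 2887/3041 = 0.949359
(x/Vnmo)^2 = 0.901282
t0^2 = 5.683456
sqrt(5.683456 + 0.901282) = 2.566074
dt = 2.566074 - 2.384 = 0.182074

0.182074


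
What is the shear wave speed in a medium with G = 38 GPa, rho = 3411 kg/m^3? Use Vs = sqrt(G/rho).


Convert G to Pa: G = 38e9 Pa
Compute G/rho = 38e9 / 3411 = 11140428.027
Vs = sqrt(11140428.027) = 3337.73 m/s

3337.73


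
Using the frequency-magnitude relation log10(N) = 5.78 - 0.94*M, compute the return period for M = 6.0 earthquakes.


log10(N) = 5.78 - 0.94*6.0 = 0.14
N = 10^0.14 = 1.380384
T = 1/N = 1/1.380384 = 0.7244 years

0.7244


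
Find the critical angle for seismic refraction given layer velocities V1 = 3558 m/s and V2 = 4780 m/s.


V1/V2 = 3558/4780 = 0.744351
theta_c = arcsin(0.744351) = 48.1034 degrees

48.1034


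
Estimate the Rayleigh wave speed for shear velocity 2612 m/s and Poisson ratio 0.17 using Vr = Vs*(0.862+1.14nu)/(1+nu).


Numerator factor = 0.862 + 1.14*0.17 = 1.0558
Denominator = 1 + 0.17 = 1.17
Vr = 2612 * 1.0558 / 1.17 = 2357.05 m/s

2357.05


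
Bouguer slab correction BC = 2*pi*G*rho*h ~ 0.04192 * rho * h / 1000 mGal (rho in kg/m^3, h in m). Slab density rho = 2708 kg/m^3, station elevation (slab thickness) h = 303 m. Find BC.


BC = 0.04192 * rho * h / 1000
= 0.04192 * 2708 * 303 / 1000
= 34.3964 mGal

34.3964


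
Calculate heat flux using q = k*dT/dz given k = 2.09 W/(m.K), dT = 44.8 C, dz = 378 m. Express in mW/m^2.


q = k * dT / dz * 1000
= 2.09 * 44.8 / 378 * 1000
= 0.247704 * 1000
= 247.7037 mW/m^2

247.7037


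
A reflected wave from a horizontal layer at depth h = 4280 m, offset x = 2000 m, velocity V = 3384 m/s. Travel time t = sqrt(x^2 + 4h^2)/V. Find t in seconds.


x^2 + 4h^2 = 2000^2 + 4*4280^2 = 4000000 + 73273600 = 77273600
sqrt(77273600) = 8790.5404
t = 8790.5404 / 3384 = 2.5977 s

2.5977


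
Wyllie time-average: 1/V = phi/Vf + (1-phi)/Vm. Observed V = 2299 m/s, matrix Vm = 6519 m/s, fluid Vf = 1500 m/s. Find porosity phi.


1/V - 1/Vm = 1/2299 - 1/6519 = 0.00028157
1/Vf - 1/Vm = 1/1500 - 1/6519 = 0.00051327
phi = 0.00028157 / 0.00051327 = 0.5486

0.5486


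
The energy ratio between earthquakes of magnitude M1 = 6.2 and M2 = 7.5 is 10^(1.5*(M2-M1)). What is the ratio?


M2 - M1 = 7.5 - 6.2 = 1.3
1.5 * 1.3 = 1.95
ratio = 10^1.95 = 89.13

89.13


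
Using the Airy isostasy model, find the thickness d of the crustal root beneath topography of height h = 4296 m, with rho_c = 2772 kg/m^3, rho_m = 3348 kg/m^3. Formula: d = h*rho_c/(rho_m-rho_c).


rho_m - rho_c = 3348 - 2772 = 576
d = 4296 * 2772 / 576
= 11908512 / 576
= 20674.5 m

20674.5


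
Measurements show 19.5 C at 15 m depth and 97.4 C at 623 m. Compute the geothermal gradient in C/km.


dT = 97.4 - 19.5 = 77.9 C
dz = 623 - 15 = 608 m
gradient = dT/dz * 1000 = 77.9/608 * 1000 = 128.125 C/km

128.125


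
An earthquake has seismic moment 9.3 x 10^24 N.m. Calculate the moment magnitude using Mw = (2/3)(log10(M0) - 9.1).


log10(M0) = log10(9.3 x 10^24) = 24.9685
Mw = 2/3 * (24.9685 - 9.1)
= 2/3 * 15.8685
= 10.58

10.58


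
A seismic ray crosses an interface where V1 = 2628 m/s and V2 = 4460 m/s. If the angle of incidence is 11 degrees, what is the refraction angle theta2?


sin(theta1) = sin(11 deg) = 0.190809
sin(theta2) = V2/V1 * sin(theta1) = 4460/2628 * 0.190809 = 0.323823
theta2 = arcsin(0.323823) = 18.8943 degrees

18.8943


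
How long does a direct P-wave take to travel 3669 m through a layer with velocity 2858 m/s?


t = x / V
= 3669 / 2858
= 1.2838 s

1.2838


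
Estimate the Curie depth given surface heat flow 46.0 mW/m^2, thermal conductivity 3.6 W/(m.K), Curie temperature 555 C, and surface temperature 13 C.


T_Curie - T_surf = 555 - 13 = 542 C
Convert q to W/m^2: 46.0 mW/m^2 = 0.046 W/m^2
d = 542 * 3.6 / 0.046 = 42417.39 m

42417.39


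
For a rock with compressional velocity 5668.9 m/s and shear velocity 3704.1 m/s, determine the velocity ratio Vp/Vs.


Vp/Vs = 5668.9 / 3704.1
= 1.5304

1.5304


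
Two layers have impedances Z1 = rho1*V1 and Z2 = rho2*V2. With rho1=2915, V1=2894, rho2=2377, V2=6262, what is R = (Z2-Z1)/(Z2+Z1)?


Z1 = 2915 * 2894 = 8436010
Z2 = 2377 * 6262 = 14884774
R = (14884774 - 8436010) / (14884774 + 8436010) = 6448764 / 23320784 = 0.2765

0.2765


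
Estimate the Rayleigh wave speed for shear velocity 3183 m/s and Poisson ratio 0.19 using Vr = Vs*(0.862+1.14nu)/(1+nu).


Numerator factor = 0.862 + 1.14*0.19 = 1.0786
Denominator = 1 + 0.19 = 1.19
Vr = 3183 * 1.0786 / 1.19 = 2885.03 m/s

2885.03


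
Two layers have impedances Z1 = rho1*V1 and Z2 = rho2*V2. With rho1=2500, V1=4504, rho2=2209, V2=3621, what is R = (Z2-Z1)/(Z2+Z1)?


Z1 = 2500 * 4504 = 11260000
Z2 = 2209 * 3621 = 7998789
R = (7998789 - 11260000) / (7998789 + 11260000) = -3261211 / 19258789 = -0.1693

-0.1693


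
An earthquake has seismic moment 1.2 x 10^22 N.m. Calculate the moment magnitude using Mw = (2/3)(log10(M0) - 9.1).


log10(M0) = log10(1.2 x 10^22) = 22.0792
Mw = 2/3 * (22.0792 - 9.1)
= 2/3 * 12.9792
= 8.65

8.65


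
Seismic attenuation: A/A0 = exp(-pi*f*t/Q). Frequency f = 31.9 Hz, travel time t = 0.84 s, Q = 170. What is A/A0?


pi*f*t/Q = pi*31.9*0.84/170 = 0.495189
A/A0 = exp(-0.495189) = 0.609456

0.609456


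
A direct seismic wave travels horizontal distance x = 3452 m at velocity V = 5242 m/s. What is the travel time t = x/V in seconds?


t = x / V
= 3452 / 5242
= 0.6585 s

0.6585


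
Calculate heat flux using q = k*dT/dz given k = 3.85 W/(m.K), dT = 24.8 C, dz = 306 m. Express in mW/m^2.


q = k * dT / dz * 1000
= 3.85 * 24.8 / 306 * 1000
= 0.312026 * 1000
= 312.0261 mW/m^2

312.0261


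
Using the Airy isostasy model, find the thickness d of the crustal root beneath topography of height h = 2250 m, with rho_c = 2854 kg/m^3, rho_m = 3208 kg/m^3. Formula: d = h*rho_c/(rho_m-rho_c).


rho_m - rho_c = 3208 - 2854 = 354
d = 2250 * 2854 / 354
= 6421500 / 354
= 18139.83 m

18139.83


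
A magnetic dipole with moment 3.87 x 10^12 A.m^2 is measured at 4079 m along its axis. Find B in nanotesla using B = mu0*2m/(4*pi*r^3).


m = 3.87 x 10^12 = 3870000000000 A.m^2
2m = 7740000000000 A.m^2
r^3 = 4079^3 = 67867385039
B = (4pi*10^-7) * 7740000000000 / (4*pi * 67867385039) * 1e9
= 9726370.855514 / 852846713027.49 * 1e9
= 11404.5944 nT

11404.5944


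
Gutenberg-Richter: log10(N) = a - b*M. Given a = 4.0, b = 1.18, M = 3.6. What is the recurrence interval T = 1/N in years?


log10(N) = 4.0 - 1.18*3.6 = -0.248
N = 10^-0.248 = 0.564937
T = 1/N = 1/0.564937 = 1.7701 years

1.7701


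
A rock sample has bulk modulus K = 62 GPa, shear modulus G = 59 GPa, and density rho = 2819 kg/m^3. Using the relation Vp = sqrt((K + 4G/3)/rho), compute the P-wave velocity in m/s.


First compute the effective modulus:
K + 4G/3 = 62e9 + 4*59e9/3 = 140666666666.67 Pa
Then divide by density:
140666666666.67 / 2819 = 49899491.5455 Pa/(kg/m^3)
Take the square root:
Vp = sqrt(49899491.5455) = 7063.96 m/s

7063.96


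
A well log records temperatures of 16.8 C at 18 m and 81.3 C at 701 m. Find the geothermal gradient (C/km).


dT = 81.3 - 16.8 = 64.5 C
dz = 701 - 18 = 683 m
gradient = dT/dz * 1000 = 64.5/683 * 1000 = 94.4363 C/km

94.4363


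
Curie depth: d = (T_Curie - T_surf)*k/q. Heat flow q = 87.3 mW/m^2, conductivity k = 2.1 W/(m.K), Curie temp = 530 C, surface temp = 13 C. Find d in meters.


T_Curie - T_surf = 530 - 13 = 517 C
Convert q to W/m^2: 87.3 mW/m^2 = 0.0873 W/m^2
d = 517 * 2.1 / 0.0873 = 12436.43 m

12436.43


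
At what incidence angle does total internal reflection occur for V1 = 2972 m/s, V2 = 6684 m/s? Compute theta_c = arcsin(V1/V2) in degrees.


V1/V2 = 2972/6684 = 0.444644
theta_c = arcsin(0.444644) = 26.4006 degrees

26.4006


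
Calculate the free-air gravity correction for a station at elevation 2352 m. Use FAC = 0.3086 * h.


FAC = 0.3086 * h
= 0.3086 * 2352
= 725.8272 mGal

725.8272


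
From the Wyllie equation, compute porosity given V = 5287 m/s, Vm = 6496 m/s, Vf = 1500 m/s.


1/V - 1/Vm = 1/5287 - 1/6496 = 3.52e-05
1/Vf - 1/Vm = 1/1500 - 1/6496 = 0.00051273
phi = 3.52e-05 / 0.00051273 = 0.0687

0.0687


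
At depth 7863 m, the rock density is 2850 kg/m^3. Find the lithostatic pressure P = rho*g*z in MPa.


P = rho * g * z / 1e6
= 2850 * 9.81 * 7863 / 1e6
= 219837685.5 / 1e6
= 219.8377 MPa

219.8377


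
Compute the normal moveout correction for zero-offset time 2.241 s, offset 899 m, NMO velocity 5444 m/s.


x/Vnmo = 899/5444 = 0.165136
(x/Vnmo)^2 = 0.02727
t0^2 = 5.022081
sqrt(5.022081 + 0.02727) = 2.247076
dt = 2.247076 - 2.241 = 0.006076

0.006076


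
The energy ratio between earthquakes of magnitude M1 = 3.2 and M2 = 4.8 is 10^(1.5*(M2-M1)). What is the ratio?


M2 - M1 = 4.8 - 3.2 = 1.6
1.5 * 1.6 = 2.4
ratio = 10^2.4 = 251.19

251.19


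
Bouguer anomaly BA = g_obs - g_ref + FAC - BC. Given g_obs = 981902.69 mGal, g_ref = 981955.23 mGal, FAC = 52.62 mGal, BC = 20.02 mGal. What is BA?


BA = g_obs - g_ref + FAC - BC
= 981902.69 - 981955.23 + 52.62 - 20.02
= -19.94 mGal

-19.94


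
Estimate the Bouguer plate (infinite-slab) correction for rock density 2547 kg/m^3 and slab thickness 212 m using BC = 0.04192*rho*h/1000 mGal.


BC = 0.04192 * rho * h / 1000
= 0.04192 * 2547 * 212 / 1000
= 22.6353 mGal

22.6353


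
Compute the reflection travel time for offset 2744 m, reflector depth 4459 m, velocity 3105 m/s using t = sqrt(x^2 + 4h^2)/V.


x^2 + 4h^2 = 2744^2 + 4*4459^2 = 7529536 + 79530724 = 87060260
sqrt(87060260) = 9330.6088
t = 9330.6088 / 3105 = 3.005 s

3.005


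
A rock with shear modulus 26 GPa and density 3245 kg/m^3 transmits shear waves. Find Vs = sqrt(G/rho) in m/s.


Convert G to Pa: G = 26e9 Pa
Compute G/rho = 26e9 / 3245 = 8012326.6564
Vs = sqrt(8012326.6564) = 2830.61 m/s

2830.61


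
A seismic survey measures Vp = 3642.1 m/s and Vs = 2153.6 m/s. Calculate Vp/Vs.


Vp/Vs = 3642.1 / 2153.6
= 1.6912

1.6912


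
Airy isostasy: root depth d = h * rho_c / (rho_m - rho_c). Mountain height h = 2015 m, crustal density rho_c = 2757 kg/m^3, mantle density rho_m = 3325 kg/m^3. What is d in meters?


rho_m - rho_c = 3325 - 2757 = 568
d = 2015 * 2757 / 568
= 5555355 / 568
= 9780.55 m

9780.55


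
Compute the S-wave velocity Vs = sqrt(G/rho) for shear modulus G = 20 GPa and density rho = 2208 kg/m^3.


Convert G to Pa: G = 20e9 Pa
Compute G/rho = 20e9 / 2208 = 9057971.0145
Vs = sqrt(9057971.0145) = 3009.65 m/s

3009.65


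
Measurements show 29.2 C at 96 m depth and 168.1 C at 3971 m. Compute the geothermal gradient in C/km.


dT = 168.1 - 29.2 = 138.9 C
dz = 3971 - 96 = 3875 m
gradient = dT/dz * 1000 = 138.9/3875 * 1000 = 35.8452 C/km

35.8452


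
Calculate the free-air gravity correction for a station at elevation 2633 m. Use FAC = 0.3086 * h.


FAC = 0.3086 * h
= 0.3086 * 2633
= 812.5438 mGal

812.5438


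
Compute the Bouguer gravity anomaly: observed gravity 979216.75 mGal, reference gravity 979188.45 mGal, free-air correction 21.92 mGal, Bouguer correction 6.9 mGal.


BA = g_obs - g_ref + FAC - BC
= 979216.75 - 979188.45 + 21.92 - 6.9
= 43.32 mGal

43.32


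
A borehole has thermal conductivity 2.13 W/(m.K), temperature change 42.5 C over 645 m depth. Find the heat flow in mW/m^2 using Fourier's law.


q = k * dT / dz * 1000
= 2.13 * 42.5 / 645 * 1000
= 0.140349 * 1000
= 140.3488 mW/m^2

140.3488


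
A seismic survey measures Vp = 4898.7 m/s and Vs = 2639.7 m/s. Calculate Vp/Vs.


Vp/Vs = 4898.7 / 2639.7
= 1.8558

1.8558


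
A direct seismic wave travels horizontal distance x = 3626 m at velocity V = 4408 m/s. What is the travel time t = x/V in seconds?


t = x / V
= 3626 / 4408
= 0.8226 s

0.8226


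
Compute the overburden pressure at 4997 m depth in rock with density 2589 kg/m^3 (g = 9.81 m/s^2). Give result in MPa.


P = rho * g * z / 1e6
= 2589 * 9.81 * 4997 / 1e6
= 126914255.73 / 1e6
= 126.9143 MPa

126.9143


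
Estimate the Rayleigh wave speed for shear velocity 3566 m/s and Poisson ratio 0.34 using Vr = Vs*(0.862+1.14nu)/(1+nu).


Numerator factor = 0.862 + 1.14*0.34 = 1.2496
Denominator = 1 + 0.34 = 1.34
Vr = 3566 * 1.2496 / 1.34 = 3325.43 m/s

3325.43


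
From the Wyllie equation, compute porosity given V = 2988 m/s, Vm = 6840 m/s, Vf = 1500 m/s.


1/V - 1/Vm = 1/2988 - 1/6840 = 0.00018847
1/Vf - 1/Vm = 1/1500 - 1/6840 = 0.00052047
phi = 0.00018847 / 0.00052047 = 0.3621

0.3621


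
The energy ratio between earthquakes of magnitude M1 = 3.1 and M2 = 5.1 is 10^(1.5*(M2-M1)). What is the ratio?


M2 - M1 = 5.1 - 3.1 = 2.0
1.5 * 2.0 = 3.0
ratio = 10^3.0 = 1000.0

1000.0


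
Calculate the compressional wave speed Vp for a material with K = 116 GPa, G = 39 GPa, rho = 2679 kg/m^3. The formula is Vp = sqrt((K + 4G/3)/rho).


First compute the effective modulus:
K + 4G/3 = 116e9 + 4*39e9/3 = 168000000000.0 Pa
Then divide by density:
168000000000.0 / 2679 = 62709966.4054 Pa/(kg/m^3)
Take the square root:
Vp = sqrt(62709966.4054) = 7918.96 m/s

7918.96


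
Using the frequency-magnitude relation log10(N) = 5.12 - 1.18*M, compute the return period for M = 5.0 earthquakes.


log10(N) = 5.12 - 1.18*5.0 = -0.78
N = 10^-0.78 = 0.165959
T = 1/N = 1/0.165959 = 6.0256 years

6.0256


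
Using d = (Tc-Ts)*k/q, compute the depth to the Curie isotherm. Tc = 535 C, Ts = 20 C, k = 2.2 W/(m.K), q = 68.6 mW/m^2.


T_Curie - T_surf = 535 - 20 = 515 C
Convert q to W/m^2: 68.6 mW/m^2 = 0.0686 W/m^2
d = 515 * 2.2 / 0.0686 = 16516.03 m

16516.03


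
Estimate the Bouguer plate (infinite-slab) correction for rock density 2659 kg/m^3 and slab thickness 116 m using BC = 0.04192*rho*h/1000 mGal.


BC = 0.04192 * rho * h / 1000
= 0.04192 * 2659 * 116 / 1000
= 12.93 mGal

12.93


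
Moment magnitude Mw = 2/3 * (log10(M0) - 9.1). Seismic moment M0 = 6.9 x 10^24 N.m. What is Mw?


log10(M0) = log10(6.9 x 10^24) = 24.8388
Mw = 2/3 * (24.8388 - 9.1)
= 2/3 * 15.7388
= 10.49

10.49


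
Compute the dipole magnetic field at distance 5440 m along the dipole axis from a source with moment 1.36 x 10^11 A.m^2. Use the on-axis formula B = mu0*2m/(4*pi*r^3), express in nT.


m = 1.36 x 10^11 = 136000000000 A.m^2
2m = 272000000000 A.m^2
r^3 = 5440^3 = 160989184000
B = (4pi*10^-7) * 272000000000 / (4*pi * 160989184000) * 1e9
= 341805.280711 / 2023049751047.26 * 1e9
= 168.9554 nT

168.9554


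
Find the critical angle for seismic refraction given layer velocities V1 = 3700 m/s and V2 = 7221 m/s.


V1/V2 = 3700/7221 = 0.512394
theta_c = arcsin(0.512394) = 30.8235 degrees

30.8235


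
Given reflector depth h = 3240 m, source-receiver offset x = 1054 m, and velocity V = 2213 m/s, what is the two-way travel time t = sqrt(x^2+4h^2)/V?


x^2 + 4h^2 = 1054^2 + 4*3240^2 = 1110916 + 41990400 = 43101316
sqrt(43101316) = 6565.1593
t = 6565.1593 / 2213 = 2.9666 s

2.9666


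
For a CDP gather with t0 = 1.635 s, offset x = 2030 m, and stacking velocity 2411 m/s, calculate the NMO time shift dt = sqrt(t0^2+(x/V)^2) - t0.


x/Vnmo = 2030/2411 = 0.841974
(x/Vnmo)^2 = 0.708921
t0^2 = 2.673225
sqrt(2.673225 + 0.708921) = 1.839061
dt = 1.839061 - 1.635 = 0.204061

0.204061


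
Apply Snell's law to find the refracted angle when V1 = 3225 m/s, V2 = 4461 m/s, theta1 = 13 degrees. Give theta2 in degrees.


sin(theta1) = sin(13 deg) = 0.224951
sin(theta2) = V2/V1 * sin(theta1) = 4461/3225 * 0.224951 = 0.311165
theta2 = arcsin(0.311165) = 18.1294 degrees

18.1294


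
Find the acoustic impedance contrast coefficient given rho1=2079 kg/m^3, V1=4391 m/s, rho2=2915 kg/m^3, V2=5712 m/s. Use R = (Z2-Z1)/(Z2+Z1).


Z1 = 2079 * 4391 = 9128889
Z2 = 2915 * 5712 = 16650480
R = (16650480 - 9128889) / (16650480 + 9128889) = 7521591 / 25779369 = 0.2918

0.2918


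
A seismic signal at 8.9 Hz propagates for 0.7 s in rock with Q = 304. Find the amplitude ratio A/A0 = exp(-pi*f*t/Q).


pi*f*t/Q = pi*8.9*0.7/304 = 0.064382
A/A0 = exp(-0.064382) = 0.937647

0.937647


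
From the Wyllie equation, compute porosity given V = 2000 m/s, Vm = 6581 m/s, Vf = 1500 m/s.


1/V - 1/Vm = 1/2000 - 1/6581 = 0.00034805
1/Vf - 1/Vm = 1/1500 - 1/6581 = 0.00051471
phi = 0.00034805 / 0.00051471 = 0.6762

0.6762


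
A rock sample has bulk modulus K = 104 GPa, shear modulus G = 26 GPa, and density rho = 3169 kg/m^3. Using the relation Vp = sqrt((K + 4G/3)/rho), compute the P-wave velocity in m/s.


First compute the effective modulus:
K + 4G/3 = 104e9 + 4*26e9/3 = 138666666666.67 Pa
Then divide by density:
138666666666.67 / 3169 = 43757231.5136 Pa/(kg/m^3)
Take the square root:
Vp = sqrt(43757231.5136) = 6614.92 m/s

6614.92


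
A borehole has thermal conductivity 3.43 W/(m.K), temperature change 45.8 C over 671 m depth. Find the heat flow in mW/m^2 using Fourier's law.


q = k * dT / dz * 1000
= 3.43 * 45.8 / 671 * 1000
= 0.234119 * 1000
= 234.1192 mW/m^2

234.1192


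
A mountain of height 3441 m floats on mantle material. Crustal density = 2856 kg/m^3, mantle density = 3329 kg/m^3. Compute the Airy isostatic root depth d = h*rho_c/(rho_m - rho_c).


rho_m - rho_c = 3329 - 2856 = 473
d = 3441 * 2856 / 473
= 9827496 / 473
= 20776.95 m

20776.95


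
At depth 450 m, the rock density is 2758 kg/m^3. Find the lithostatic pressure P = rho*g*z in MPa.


P = rho * g * z / 1e6
= 2758 * 9.81 * 450 / 1e6
= 12175191.0 / 1e6
= 12.1752 MPa

12.1752


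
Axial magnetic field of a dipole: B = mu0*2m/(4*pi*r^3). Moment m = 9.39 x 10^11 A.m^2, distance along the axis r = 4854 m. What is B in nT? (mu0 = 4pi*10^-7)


m = 9.39 x 10^11 = 939000000000 A.m^2
2m = 1878000000000 A.m^2
r^3 = 4854^3 = 114366627864
B = (4pi*10^-7) * 1878000000000 / (4*pi * 114366627864) * 1e9
= 2359964.401377 / 1437173431653.52 * 1e9
= 1642.0874 nT

1642.0874


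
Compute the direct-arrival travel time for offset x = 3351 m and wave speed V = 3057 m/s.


t = x / V
= 3351 / 3057
= 1.0962 s

1.0962


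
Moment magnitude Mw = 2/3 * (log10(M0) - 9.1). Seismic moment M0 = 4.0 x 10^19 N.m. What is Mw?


log10(M0) = log10(4.0 x 10^19) = 19.6021
Mw = 2/3 * (19.6021 - 9.1)
= 2/3 * 10.5021
= 7.0

7.0


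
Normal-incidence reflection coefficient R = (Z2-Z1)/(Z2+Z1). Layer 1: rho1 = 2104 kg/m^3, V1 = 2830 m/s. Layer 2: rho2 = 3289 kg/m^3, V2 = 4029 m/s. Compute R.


Z1 = 2104 * 2830 = 5954320
Z2 = 3289 * 4029 = 13251381
R = (13251381 - 5954320) / (13251381 + 5954320) = 7297061 / 19205701 = 0.3799

0.3799


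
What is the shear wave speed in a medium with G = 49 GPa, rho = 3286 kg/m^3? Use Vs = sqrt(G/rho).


Convert G to Pa: G = 49e9 Pa
Compute G/rho = 49e9 / 3286 = 14911746.8046
Vs = sqrt(14911746.8046) = 3861.57 m/s

3861.57


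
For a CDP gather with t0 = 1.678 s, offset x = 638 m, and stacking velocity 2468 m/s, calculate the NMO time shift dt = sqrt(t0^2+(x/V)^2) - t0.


x/Vnmo = 638/2468 = 0.258509
(x/Vnmo)^2 = 0.066827
t0^2 = 2.815684
sqrt(2.815684 + 0.066827) = 1.697796
dt = 1.697796 - 1.678 = 0.019796

0.019796


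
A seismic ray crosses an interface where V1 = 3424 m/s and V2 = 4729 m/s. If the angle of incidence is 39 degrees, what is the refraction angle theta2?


sin(theta1) = sin(39 deg) = 0.62932
sin(theta2) = V2/V1 * sin(theta1) = 4729/3424 * 0.62932 = 0.869175
theta2 = arcsin(0.869175) = 60.3629 degrees

60.3629


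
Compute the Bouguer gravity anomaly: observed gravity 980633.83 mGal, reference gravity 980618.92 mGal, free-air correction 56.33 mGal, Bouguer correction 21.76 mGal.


BA = g_obs - g_ref + FAC - BC
= 980633.83 - 980618.92 + 56.33 - 21.76
= 49.48 mGal

49.48


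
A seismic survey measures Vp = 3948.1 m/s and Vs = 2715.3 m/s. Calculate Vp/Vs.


Vp/Vs = 3948.1 / 2715.3
= 1.454

1.454


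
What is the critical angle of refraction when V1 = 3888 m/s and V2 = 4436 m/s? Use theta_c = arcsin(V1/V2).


V1/V2 = 3888/4436 = 0.876465
theta_c = arcsin(0.876465) = 61.2189 degrees

61.2189


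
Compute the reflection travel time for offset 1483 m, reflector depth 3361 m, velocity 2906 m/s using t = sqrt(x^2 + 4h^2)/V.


x^2 + 4h^2 = 1483^2 + 4*3361^2 = 2199289 + 45185284 = 47384573
sqrt(47384573) = 6883.6453
t = 6883.6453 / 2906 = 2.3688 s

2.3688


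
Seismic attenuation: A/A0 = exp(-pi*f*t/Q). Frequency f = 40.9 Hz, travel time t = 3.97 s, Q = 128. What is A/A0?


pi*f*t/Q = pi*40.9*3.97/128 = 3.985233
A/A0 = exp(-3.985233) = 0.018588

0.018588


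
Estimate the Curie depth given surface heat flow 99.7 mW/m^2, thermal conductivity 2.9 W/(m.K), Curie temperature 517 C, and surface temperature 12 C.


T_Curie - T_surf = 517 - 12 = 505 C
Convert q to W/m^2: 99.7 mW/m^2 = 0.0997 W/m^2
d = 505 * 2.9 / 0.0997 = 14689.07 m

14689.07


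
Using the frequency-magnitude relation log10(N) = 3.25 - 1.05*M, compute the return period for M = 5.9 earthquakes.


log10(N) = 3.25 - 1.05*5.9 = -2.945
N = 10^-2.945 = 0.001135
T = 1/N = 1/0.001135 = 881.0489 years

881.0489


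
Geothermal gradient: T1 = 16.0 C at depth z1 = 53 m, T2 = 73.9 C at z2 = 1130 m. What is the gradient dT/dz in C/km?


dT = 73.9 - 16.0 = 57.9 C
dz = 1130 - 53 = 1077 m
gradient = dT/dz * 1000 = 57.9/1077 * 1000 = 53.7604 C/km

53.7604


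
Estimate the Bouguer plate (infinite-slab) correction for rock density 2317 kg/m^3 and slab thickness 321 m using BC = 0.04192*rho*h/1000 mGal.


BC = 0.04192 * rho * h / 1000
= 0.04192 * 2317 * 321 / 1000
= 31.1783 mGal

31.1783


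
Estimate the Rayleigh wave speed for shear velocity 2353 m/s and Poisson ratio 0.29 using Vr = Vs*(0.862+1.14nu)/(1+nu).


Numerator factor = 0.862 + 1.14*0.29 = 1.1926
Denominator = 1 + 0.29 = 1.29
Vr = 2353 * 1.1926 / 1.29 = 2175.34 m/s

2175.34


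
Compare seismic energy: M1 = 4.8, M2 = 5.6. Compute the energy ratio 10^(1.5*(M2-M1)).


M2 - M1 = 5.6 - 4.8 = 0.8
1.5 * 0.8 = 1.2
ratio = 10^1.2 = 15.85

15.85


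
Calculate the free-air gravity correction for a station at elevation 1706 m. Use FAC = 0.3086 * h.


FAC = 0.3086 * h
= 0.3086 * 1706
= 526.4716 mGal

526.4716


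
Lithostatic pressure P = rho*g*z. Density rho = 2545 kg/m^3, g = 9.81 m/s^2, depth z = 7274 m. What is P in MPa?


P = rho * g * z / 1e6
= 2545 * 9.81 * 7274 / 1e6
= 181605957.3 / 1e6
= 181.606 MPa

181.606


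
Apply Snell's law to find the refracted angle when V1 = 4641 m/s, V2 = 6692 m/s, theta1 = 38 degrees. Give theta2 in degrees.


sin(theta1) = sin(38 deg) = 0.615661
sin(theta2) = V2/V1 * sin(theta1) = 6692/4641 * 0.615661 = 0.887741
theta2 = arcsin(0.887741) = 62.5908 degrees

62.5908


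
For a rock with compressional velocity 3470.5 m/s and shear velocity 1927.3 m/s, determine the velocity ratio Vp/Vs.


Vp/Vs = 3470.5 / 1927.3
= 1.8007

1.8007


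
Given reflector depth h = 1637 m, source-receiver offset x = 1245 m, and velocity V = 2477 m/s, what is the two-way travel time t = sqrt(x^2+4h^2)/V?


x^2 + 4h^2 = 1245^2 + 4*1637^2 = 1550025 + 10719076 = 12269101
sqrt(12269101) = 3502.7277
t = 3502.7277 / 2477 = 1.4141 s

1.4141


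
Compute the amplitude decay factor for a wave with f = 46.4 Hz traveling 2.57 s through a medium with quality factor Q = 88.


pi*f*t/Q = pi*46.4*2.57/88 = 4.257144
A/A0 = exp(-4.257144) = 0.014163

0.014163


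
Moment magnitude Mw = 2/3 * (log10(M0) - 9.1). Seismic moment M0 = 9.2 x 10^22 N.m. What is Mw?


log10(M0) = log10(9.2 x 10^22) = 22.9638
Mw = 2/3 * (22.9638 - 9.1)
= 2/3 * 13.8638
= 9.24

9.24


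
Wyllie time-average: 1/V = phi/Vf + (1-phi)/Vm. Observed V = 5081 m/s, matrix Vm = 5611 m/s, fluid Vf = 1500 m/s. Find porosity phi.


1/V - 1/Vm = 1/5081 - 1/5611 = 1.859e-05
1/Vf - 1/Vm = 1/1500 - 1/5611 = 0.00048845
phi = 1.859e-05 / 0.00048845 = 0.0381

0.0381


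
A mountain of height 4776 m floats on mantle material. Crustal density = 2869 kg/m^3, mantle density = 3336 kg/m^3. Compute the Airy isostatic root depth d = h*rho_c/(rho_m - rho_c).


rho_m - rho_c = 3336 - 2869 = 467
d = 4776 * 2869 / 467
= 13702344 / 467
= 29341.21 m

29341.21


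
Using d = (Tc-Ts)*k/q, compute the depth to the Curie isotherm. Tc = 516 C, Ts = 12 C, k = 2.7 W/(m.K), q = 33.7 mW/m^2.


T_Curie - T_surf = 516 - 12 = 504 C
Convert q to W/m^2: 33.7 mW/m^2 = 0.0337 W/m^2
d = 504 * 2.7 / 0.0337 = 40379.82 m

40379.82


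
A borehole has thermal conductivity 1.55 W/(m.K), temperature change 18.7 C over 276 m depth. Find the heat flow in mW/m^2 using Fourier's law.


q = k * dT / dz * 1000
= 1.55 * 18.7 / 276 * 1000
= 0.105018 * 1000
= 105.0181 mW/m^2

105.0181


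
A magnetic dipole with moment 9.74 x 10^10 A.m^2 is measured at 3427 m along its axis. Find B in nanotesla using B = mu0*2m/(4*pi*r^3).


m = 9.74 x 10^10 = 97400000000 A.m^2
2m = 194800000000 A.m^2
r^3 = 3427^3 = 40247815483
B = (4pi*10^-7) * 194800000000 / (4*pi * 40247815483) * 1e9
= 244792.899568 / 505768965777.72 * 1e9
= 484.0014 nT

484.0014


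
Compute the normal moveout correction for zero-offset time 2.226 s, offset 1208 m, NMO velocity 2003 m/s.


x/Vnmo = 1208/2003 = 0.603095
(x/Vnmo)^2 = 0.363724
t0^2 = 4.955076
sqrt(4.955076 + 0.363724) = 2.306252
dt = 2.306252 - 2.226 = 0.080252

0.080252


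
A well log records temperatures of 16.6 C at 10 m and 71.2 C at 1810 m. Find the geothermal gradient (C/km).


dT = 71.2 - 16.6 = 54.6 C
dz = 1810 - 10 = 1800 m
gradient = dT/dz * 1000 = 54.6/1800 * 1000 = 30.3333 C/km

30.3333


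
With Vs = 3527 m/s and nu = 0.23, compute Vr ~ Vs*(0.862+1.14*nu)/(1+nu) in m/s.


Numerator factor = 0.862 + 1.14*0.23 = 1.1242
Denominator = 1 + 0.23 = 1.23
Vr = 3527 * 1.1242 / 1.23 = 3223.62 m/s

3223.62


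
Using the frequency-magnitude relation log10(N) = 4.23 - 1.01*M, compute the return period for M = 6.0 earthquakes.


log10(N) = 4.23 - 1.01*6.0 = -1.83
N = 10^-1.83 = 0.014791
T = 1/N = 1/0.014791 = 67.6083 years

67.6083


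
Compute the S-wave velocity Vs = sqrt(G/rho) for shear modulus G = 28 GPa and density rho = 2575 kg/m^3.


Convert G to Pa: G = 28e9 Pa
Compute G/rho = 28e9 / 2575 = 10873786.4078
Vs = sqrt(10873786.4078) = 3297.54 m/s

3297.54


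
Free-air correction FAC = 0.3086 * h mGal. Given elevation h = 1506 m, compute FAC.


FAC = 0.3086 * h
= 0.3086 * 1506
= 464.7516 mGal

464.7516


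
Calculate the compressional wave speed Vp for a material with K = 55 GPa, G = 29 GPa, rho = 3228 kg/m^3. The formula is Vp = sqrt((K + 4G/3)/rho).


First compute the effective modulus:
K + 4G/3 = 55e9 + 4*29e9/3 = 93666666666.67 Pa
Then divide by density:
93666666666.67 / 3228 = 29016935.1508 Pa/(kg/m^3)
Take the square root:
Vp = sqrt(29016935.1508) = 5386.74 m/s

5386.74


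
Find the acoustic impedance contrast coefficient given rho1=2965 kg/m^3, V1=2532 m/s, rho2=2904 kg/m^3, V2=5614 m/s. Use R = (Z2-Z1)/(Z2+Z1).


Z1 = 2965 * 2532 = 7507380
Z2 = 2904 * 5614 = 16303056
R = (16303056 - 7507380) / (16303056 + 7507380) = 8795676 / 23810436 = 0.3694

0.3694


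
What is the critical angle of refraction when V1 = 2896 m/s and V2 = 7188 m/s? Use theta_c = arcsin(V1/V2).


V1/V2 = 2896/7188 = 0.402894
theta_c = arcsin(0.402894) = 23.7592 degrees

23.7592


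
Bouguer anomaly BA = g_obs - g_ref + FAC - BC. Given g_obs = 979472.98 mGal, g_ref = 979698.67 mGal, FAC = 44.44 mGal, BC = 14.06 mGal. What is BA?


BA = g_obs - g_ref + FAC - BC
= 979472.98 - 979698.67 + 44.44 - 14.06
= -195.31 mGal

-195.31


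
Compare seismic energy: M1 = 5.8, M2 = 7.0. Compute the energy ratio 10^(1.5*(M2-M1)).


M2 - M1 = 7.0 - 5.8 = 1.2
1.5 * 1.2 = 1.8
ratio = 10^1.8 = 63.1

63.1


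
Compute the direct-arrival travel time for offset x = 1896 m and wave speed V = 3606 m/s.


t = x / V
= 1896 / 3606
= 0.5258 s

0.5258


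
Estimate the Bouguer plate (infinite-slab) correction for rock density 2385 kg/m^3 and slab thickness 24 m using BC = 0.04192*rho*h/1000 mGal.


BC = 0.04192 * rho * h / 1000
= 0.04192 * 2385 * 24 / 1000
= 2.3995 mGal

2.3995


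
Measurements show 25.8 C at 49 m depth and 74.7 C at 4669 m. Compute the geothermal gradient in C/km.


dT = 74.7 - 25.8 = 48.9 C
dz = 4669 - 49 = 4620 m
gradient = dT/dz * 1000 = 48.9/4620 * 1000 = 10.5844 C/km

10.5844


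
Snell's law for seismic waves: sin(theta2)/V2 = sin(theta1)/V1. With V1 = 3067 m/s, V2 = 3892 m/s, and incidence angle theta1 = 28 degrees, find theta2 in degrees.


sin(theta1) = sin(28 deg) = 0.469472
sin(theta2) = V2/V1 * sin(theta1) = 3892/3067 * 0.469472 = 0.595756
theta2 = arcsin(0.595756) = 36.5665 degrees

36.5665


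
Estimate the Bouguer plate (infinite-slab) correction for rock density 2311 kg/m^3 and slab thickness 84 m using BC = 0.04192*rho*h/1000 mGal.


BC = 0.04192 * rho * h / 1000
= 0.04192 * 2311 * 84 / 1000
= 8.1377 mGal

8.1377


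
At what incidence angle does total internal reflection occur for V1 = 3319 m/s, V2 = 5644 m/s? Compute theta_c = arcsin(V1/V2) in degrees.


V1/V2 = 3319/5644 = 0.588058
theta_c = arcsin(0.588058) = 36.0193 degrees

36.0193


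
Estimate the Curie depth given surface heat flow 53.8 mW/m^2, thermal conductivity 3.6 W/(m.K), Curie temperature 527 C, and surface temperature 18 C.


T_Curie - T_surf = 527 - 18 = 509 C
Convert q to W/m^2: 53.8 mW/m^2 = 0.0538 W/m^2
d = 509 * 3.6 / 0.0538 = 34059.48 m

34059.48


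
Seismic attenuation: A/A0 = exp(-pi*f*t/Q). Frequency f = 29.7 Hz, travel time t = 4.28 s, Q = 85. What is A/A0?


pi*f*t/Q = pi*29.7*4.28/85 = 4.698196
A/A0 = exp(-4.698196) = 0.009112

0.009112


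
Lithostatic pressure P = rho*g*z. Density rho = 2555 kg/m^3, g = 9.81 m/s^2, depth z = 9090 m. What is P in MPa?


P = rho * g * z / 1e6
= 2555 * 9.81 * 9090 / 1e6
= 227836759.5 / 1e6
= 227.8368 MPa

227.8368


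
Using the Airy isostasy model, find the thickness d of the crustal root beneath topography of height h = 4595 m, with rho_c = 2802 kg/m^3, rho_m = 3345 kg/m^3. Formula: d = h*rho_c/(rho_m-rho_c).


rho_m - rho_c = 3345 - 2802 = 543
d = 4595 * 2802 / 543
= 12875190 / 543
= 23711.22 m

23711.22


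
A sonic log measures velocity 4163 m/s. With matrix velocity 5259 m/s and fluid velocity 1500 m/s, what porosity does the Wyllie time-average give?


1/V - 1/Vm = 1/4163 - 1/5259 = 5.006e-05
1/Vf - 1/Vm = 1/1500 - 1/5259 = 0.00047652
phi = 5.006e-05 / 0.00047652 = 0.1051

0.1051


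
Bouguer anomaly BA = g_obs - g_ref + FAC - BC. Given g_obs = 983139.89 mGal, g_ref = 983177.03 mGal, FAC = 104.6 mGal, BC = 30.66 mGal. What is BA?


BA = g_obs - g_ref + FAC - BC
= 983139.89 - 983177.03 + 104.6 - 30.66
= 36.8 mGal

36.8


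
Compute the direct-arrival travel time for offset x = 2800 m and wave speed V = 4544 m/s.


t = x / V
= 2800 / 4544
= 0.6162 s

0.6162


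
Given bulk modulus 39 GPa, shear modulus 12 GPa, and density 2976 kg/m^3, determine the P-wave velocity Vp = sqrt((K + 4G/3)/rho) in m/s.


First compute the effective modulus:
K + 4G/3 = 39e9 + 4*12e9/3 = 55000000000.0 Pa
Then divide by density:
55000000000.0 / 2976 = 18481182.7957 Pa/(kg/m^3)
Take the square root:
Vp = sqrt(18481182.7957) = 4298.97 m/s

4298.97


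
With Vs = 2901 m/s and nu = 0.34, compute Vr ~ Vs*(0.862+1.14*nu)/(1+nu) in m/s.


Numerator factor = 0.862 + 1.14*0.34 = 1.2496
Denominator = 1 + 0.34 = 1.34
Vr = 2901 * 1.2496 / 1.34 = 2705.29 m/s

2705.29


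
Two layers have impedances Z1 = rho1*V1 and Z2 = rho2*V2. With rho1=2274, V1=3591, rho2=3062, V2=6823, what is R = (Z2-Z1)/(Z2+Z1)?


Z1 = 2274 * 3591 = 8165934
Z2 = 3062 * 6823 = 20892026
R = (20892026 - 8165934) / (20892026 + 8165934) = 12726092 / 29057960 = 0.438

0.438


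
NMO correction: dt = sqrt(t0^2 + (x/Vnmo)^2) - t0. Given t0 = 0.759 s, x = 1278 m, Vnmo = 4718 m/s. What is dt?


x/Vnmo = 1278/4718 = 0.270877
(x/Vnmo)^2 = 0.073375
t0^2 = 0.576081
sqrt(0.576081 + 0.073375) = 0.805888
dt = 0.805888 - 0.759 = 0.046888

0.046888


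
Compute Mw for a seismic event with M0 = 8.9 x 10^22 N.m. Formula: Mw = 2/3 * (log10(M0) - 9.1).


log10(M0) = log10(8.9 x 10^22) = 22.9494
Mw = 2/3 * (22.9494 - 9.1)
= 2/3 * 13.8494
= 9.23

9.23


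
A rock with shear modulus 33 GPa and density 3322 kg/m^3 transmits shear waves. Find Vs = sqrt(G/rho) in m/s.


Convert G to Pa: G = 33e9 Pa
Compute G/rho = 33e9 / 3322 = 9933774.8344
Vs = sqrt(9933774.8344) = 3151.79 m/s

3151.79


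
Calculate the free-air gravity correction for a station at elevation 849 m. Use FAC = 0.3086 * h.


FAC = 0.3086 * h
= 0.3086 * 849
= 262.0014 mGal

262.0014


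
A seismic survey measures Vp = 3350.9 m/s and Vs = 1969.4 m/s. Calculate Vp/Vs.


Vp/Vs = 3350.9 / 1969.4
= 1.7015

1.7015


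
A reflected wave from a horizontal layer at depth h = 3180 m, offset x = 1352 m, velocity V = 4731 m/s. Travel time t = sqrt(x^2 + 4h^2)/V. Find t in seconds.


x^2 + 4h^2 = 1352^2 + 4*3180^2 = 1827904 + 40449600 = 42277504
sqrt(42277504) = 6502.1153
t = 6502.1153 / 4731 = 1.3744 s

1.3744


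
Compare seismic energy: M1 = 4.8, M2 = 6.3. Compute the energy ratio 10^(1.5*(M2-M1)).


M2 - M1 = 6.3 - 4.8 = 1.5
1.5 * 1.5 = 2.25
ratio = 10^2.25 = 177.83

177.83


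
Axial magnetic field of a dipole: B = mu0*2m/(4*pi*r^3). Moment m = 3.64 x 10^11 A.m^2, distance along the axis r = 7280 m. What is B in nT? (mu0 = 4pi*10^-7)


m = 3.64 x 10^11 = 364000000000 A.m^2
2m = 728000000000 A.m^2
r^3 = 7280^3 = 385828352000
B = (4pi*10^-7) * 728000000000 / (4*pi * 385828352000) * 1e9
= 914831.780725 / 4848462064759.43 * 1e9
= 188.6849 nT

188.6849


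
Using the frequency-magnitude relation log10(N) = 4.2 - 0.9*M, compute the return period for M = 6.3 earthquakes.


log10(N) = 4.2 - 0.9*6.3 = -1.47
N = 10^-1.47 = 0.033884
T = 1/N = 1/0.033884 = 29.5121 years

29.5121


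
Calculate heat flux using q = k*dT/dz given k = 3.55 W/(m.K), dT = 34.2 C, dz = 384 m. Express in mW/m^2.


q = k * dT / dz * 1000
= 3.55 * 34.2 / 384 * 1000
= 0.316172 * 1000
= 316.1719 mW/m^2

316.1719


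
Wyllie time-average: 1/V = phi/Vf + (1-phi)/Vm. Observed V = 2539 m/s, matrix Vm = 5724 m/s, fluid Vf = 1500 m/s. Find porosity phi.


1/V - 1/Vm = 1/2539 - 1/5724 = 0.00021915
1/Vf - 1/Vm = 1/1500 - 1/5724 = 0.00049196
phi = 0.00021915 / 0.00049196 = 0.4455

0.4455


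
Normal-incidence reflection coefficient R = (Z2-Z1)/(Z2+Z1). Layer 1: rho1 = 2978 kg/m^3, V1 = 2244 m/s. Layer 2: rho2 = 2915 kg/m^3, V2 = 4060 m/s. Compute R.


Z1 = 2978 * 2244 = 6682632
Z2 = 2915 * 4060 = 11834900
R = (11834900 - 6682632) / (11834900 + 6682632) = 5152268 / 18517532 = 0.2782

0.2782


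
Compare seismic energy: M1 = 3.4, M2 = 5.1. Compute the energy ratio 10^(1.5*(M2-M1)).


M2 - M1 = 5.1 - 3.4 = 1.7
1.5 * 1.7 = 2.55
ratio = 10^2.55 = 354.81

354.81


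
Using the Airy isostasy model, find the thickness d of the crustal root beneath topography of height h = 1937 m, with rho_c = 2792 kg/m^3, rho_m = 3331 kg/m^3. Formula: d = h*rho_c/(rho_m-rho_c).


rho_m - rho_c = 3331 - 2792 = 539
d = 1937 * 2792 / 539
= 5408104 / 539
= 10033.59 m

10033.59


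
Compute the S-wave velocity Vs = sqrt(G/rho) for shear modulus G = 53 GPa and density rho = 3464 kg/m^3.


Convert G to Pa: G = 53e9 Pa
Compute G/rho = 53e9 / 3464 = 15300230.9469
Vs = sqrt(15300230.9469) = 3911.55 m/s

3911.55
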